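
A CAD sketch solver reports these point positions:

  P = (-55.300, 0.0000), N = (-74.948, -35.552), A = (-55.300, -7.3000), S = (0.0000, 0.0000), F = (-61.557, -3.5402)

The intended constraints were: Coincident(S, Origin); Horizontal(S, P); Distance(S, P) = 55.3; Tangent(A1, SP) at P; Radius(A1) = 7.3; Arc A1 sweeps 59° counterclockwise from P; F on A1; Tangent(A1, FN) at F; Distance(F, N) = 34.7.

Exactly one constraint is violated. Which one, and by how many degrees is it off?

Tangent(A1, FN) at F — off by 8.30°.

S = (0.00, 0.00) ✓; S.y = 0.00, P.y = 0.00 ✓; |SP| = 55.30 ✓; ∠(AP, PS) = 90.00° ✓; |AP| = 7.300 ✓; bearing(A→F) − bearing(A→P) = 59.00° ✓; |AF| = 7.300 ✓; ∠(AF, FN) = 81.70° ✗; |FN| = 34.70 ✓.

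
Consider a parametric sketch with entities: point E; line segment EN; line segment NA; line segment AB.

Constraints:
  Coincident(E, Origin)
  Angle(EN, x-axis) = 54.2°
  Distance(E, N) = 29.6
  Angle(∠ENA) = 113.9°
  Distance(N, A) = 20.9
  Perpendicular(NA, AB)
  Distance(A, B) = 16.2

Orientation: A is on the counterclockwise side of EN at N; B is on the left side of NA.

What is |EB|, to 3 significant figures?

34.6

∠ENA = 113.9°, so NA runs at 54.2° + (180° − 113.9°) = 120° from the x-axis; with |NA| = 20.9, A = N + 20.9·(cos 120°, sin 120°) = (6.77, 42.1). The perpendicularity gives AB at right angles to NA; with |AB| = 16.2 on the left of NA, B = A + 16.2·(-0.863, -0.505) = (-7.22, 33.9). Then |EB| = |B − E| = 34.6.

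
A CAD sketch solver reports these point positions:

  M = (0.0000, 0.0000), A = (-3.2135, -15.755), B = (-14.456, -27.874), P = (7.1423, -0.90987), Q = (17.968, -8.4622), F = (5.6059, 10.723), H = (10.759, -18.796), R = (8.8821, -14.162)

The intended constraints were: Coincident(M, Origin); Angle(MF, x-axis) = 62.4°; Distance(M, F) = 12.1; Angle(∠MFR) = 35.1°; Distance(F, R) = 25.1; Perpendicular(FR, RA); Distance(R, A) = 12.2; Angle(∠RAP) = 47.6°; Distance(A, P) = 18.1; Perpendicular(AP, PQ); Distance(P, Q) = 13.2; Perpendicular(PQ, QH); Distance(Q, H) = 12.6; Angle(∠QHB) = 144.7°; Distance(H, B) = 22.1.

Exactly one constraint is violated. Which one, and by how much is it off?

Distance(H, B) = 22.1 — off by 4.70.

M = (0.00, 0.00) ✓; MF at 62.40° ✓; |MF| = 12.10 ✓; ∠MFR = 35.10° ✓; |FR| = 25.10 ✓; ∠(FR, RA) = 90.00° ✓; |RA| = 12.20 ✓; ∠RAP = 47.60° ✓; |AP| = 18.10 ✓; ∠(AP, PQ) = 90.00° ✓; |PQ| = 13.20 ✓; ∠(PQ, QH) = 90.00° ✓; |QH| = 12.60 ✓; ∠QHB = 144.7° ✓; |HB| = 26.80 ✗.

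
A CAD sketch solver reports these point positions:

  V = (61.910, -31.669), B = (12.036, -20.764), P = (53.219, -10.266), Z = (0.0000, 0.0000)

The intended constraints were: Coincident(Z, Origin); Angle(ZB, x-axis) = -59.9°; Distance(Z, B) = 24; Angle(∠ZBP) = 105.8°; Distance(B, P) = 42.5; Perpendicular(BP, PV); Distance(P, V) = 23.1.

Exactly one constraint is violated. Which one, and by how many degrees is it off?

Perpendicular(BP, PV) — off by 7.80°.

Z = (0.00, 0.00) ✓; ZB at -59.90° ✓; |ZB| = 24.00 ✓; ∠ZBP = 105.8° ✓; |BP| = 42.50 ✓; ∠(BP, PV) = 82.20° ✗; |PV| = 23.10 ✓.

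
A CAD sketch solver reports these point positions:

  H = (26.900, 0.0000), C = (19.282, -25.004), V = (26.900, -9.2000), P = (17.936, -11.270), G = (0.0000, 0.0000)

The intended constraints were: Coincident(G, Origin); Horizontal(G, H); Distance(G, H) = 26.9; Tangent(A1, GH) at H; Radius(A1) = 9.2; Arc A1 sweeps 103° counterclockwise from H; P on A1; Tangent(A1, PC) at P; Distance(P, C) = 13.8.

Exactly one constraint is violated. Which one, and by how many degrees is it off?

Tangent(A1, PC) at P — off by 7.41°.

G = (0.00, 0.00) ✓; G.y = 0.00, H.y = 0.00 ✓; |GH| = 26.90 ✓; ∠(VH, HG) = 90.00° ✓; |VH| = 9.200 ✓; bearing(V→P) − bearing(V→H) = 103.0° ✓; |VP| = 9.200 ✓; ∠(VP, PC) = 97.41° ✗; |PC| = 13.80 ✓.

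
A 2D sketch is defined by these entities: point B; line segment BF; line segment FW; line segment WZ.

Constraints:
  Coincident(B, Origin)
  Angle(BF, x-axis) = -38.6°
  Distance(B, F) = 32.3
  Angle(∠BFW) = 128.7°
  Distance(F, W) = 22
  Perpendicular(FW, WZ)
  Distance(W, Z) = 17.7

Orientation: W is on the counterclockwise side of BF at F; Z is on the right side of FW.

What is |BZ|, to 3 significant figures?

60.2

B is at the origin; BF runs at -38.6° with length 32.3, so F = 32.3·(cos -38.6°, sin -38.6°) = (25.2, -20.2). ∠BFW = 128.7°, so FW runs at -38.6° + (180° − 128.7°) = 12.7° from the x-axis; with |FW| = 22.0, W = F + 22.0·(cos 12.7°, sin 12.7°) = (46.7, -15.3). FW ⟂ WZ; with |WZ| = 17.7 on the right of FW, Z = W + 17.7·(0.220, -0.976) = (50.6, -32.6). Then |BZ| = |Z − B| = 60.2.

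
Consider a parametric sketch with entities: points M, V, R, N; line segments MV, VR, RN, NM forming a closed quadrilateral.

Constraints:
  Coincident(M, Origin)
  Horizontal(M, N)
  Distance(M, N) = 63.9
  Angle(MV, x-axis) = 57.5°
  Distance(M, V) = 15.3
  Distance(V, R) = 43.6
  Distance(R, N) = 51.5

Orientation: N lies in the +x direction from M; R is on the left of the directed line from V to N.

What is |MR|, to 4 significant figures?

58.70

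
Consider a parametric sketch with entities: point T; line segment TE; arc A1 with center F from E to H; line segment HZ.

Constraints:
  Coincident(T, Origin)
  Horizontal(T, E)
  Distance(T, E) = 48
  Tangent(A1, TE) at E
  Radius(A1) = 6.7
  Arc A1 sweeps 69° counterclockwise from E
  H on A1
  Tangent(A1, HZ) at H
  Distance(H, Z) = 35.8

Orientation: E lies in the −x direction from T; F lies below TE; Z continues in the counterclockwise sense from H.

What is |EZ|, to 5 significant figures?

42.274

T is at the origin; TE is horizontal with |TE| = 48.0 and E on the −x side, so E = (-48.000, 0.0000). The tangent condition forces FE to be normal to TE, so F = E + (0, -6.7) = (-48.000, -6.7000). On A1, E sits at bearing 90° from F; a 69° counterclockwise sweep puts H at bearing 159°, so H = F + 6.7·(cos 159°, sin 159°) = (-54.255, -4.2989). A1 meets HZ tangentially, so FH is at right angles to HZ, so HZ runs along (−sin 159°, cos 159°); with |HZ| = 35.8, Z = (-67.085, -37.721). Then |EZ| = |Z − E| = 42.274.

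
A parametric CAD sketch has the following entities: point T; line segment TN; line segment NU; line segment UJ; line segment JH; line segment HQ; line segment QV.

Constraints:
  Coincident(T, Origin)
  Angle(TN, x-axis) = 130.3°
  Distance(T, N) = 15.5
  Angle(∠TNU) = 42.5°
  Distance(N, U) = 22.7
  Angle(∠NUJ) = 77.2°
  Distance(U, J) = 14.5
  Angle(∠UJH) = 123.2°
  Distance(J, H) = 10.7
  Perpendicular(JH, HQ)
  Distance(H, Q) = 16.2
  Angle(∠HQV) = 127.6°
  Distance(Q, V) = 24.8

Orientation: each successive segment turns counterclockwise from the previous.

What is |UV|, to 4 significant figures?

19.23

T is at the origin; TN runs at 130.3° with length 15.5, so N = (-10.03, 11.82). ∠TNU = 42.5° gives NU at -92.20° from the x-axis; with |NU| = 22.7, U = (-10.90, -10.86). ∠NUJ = 77.2° gives UJ at 10.60° from the x-axis; with |UJ| = 14.5, J = (3.356, -8.195). ∠UJH = 123.2° gives JH at 67.40° from the x-axis; with |JH| = 10.7, H = (7.468, 1.684). The perpendicularity gives HQ at right angles to JH, so HQ runs at 157.4°; with |HQ| = 16.2, Q = (-7.488, 7.909). ∠HQV = 127.6° gives QV at -150.2° from the x-axis; with |QV| = 24.8, V = (-29.01, -4.416). Then |UV| = |V − U| = 19.23.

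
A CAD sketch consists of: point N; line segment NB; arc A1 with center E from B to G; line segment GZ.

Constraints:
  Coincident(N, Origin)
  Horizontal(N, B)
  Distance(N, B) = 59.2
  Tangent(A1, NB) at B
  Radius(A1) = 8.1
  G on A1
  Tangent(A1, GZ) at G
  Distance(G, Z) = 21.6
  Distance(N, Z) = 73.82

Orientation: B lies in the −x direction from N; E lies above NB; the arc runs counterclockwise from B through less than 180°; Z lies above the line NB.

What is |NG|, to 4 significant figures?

54.87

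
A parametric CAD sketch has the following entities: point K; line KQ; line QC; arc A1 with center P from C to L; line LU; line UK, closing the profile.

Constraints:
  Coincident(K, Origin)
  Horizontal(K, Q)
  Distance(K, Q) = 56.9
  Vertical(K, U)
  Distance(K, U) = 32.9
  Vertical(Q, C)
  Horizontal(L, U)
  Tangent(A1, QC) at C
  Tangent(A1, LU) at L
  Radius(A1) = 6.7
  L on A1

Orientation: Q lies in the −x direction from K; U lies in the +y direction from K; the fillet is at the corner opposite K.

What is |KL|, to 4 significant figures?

60.02

K is at the origin; KQ is horizontal with |KQ| = 56.9 and Q on the −x side, so Q = (-56.90, 0.000). K and U share the same x with |KU| = 32.9 and U on the +y side, so U = (0.000, 32.90). The virtual corner opposite K is at (-56.90, 32.90). Tangency of A1 to QC means the radius PC is perpendicular to QC and since A1 is tangent to LU there, PL ⟂ LU, with radius 6.7, so the center P sits 6.7 in from both sides at P = (-50.20, 26.20). That places the tangent points at C = (-56.90, 26.20) on QC and L = (-50.20, 32.90) on LU. Then |KL| = |L − K| = 60.02.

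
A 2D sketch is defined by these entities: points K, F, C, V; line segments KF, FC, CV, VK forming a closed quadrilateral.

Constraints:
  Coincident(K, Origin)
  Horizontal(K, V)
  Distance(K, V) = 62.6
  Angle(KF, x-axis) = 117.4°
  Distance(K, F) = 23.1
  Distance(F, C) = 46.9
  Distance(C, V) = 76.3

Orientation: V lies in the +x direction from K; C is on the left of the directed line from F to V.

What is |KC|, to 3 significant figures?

61.6

K is at the origin; K and V share the same y with |KV| = 62.6 and V in +x, so V = (62.6, 0). KF runs at 117.4° with |KF| = 23.1, so F = (-10.6, 20.5). C is determined by |FC| = 46.9 and |CV| = 76.3 together: it lies at the intersection of circle(F, 46.9) and circle(V, 76.3). With |FV| = 76.0, the foot of the radical line on FV is 14.2 from F and the perpendicular offset is √(46.9² − 14.2²) = 44.7. Taking the left-of-FV solution: C = (15.1, 59.7).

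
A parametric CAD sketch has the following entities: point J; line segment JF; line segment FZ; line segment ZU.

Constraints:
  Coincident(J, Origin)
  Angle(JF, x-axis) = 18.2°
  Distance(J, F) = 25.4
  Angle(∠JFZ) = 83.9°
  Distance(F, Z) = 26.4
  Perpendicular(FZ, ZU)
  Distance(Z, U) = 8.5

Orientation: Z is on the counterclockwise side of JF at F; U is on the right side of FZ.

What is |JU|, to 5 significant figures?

41.246

∠JFZ = 83.9°, so FZ runs at 18.2° + (180° − 83.9°) = 114.30° from the x-axis; with |FZ| = 26.4, Z = F + 26.4·(cos 114.30°, sin 114.30°) = (13.265, 31.994). The perpendicularity gives ZU at right angles to FZ; with |ZU| = 8.5 on the right of FZ, U = Z + 8.5·(0.91140, 0.41151) = (21.012, 35.492). Then |JU| = |U − J| = 41.246.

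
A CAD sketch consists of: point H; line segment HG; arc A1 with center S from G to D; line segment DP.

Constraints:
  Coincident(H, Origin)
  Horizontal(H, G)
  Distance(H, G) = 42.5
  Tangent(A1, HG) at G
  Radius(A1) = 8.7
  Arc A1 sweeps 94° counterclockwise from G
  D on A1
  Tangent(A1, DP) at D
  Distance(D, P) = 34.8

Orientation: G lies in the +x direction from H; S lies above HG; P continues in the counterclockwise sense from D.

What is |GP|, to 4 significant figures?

44.46

H is at the origin; H and G share the same y with |HG| = 42.5 and G on the +x side, so G = (42.50, 0.000). Tangency of A1 to HG means the radius SG is perpendicular to HG, so S = G + (0, 8.7) = (42.50, 8.700). On A1, G sits at bearing -90° from S; a 94° counterclockwise sweep puts D at bearing 4°, so D = S + 8.7·(cos 4°, sin 4°) = (51.18, 9.307). A1 meets DP tangentially, so SD is at right angles to DP, so DP runs along (−sin 4°, cos 4°); with |DP| = 34.8, P = (48.75, 44.02). Then |GP| = |P − G| = 44.46.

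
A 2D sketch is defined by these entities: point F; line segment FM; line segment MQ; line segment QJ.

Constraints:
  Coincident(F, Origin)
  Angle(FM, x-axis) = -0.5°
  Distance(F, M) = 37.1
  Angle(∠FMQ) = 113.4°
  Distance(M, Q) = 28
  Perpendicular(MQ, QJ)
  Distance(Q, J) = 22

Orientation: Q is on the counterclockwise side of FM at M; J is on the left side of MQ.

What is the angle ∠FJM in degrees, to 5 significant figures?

53.903°

∠FMQ = 113.4°, so MQ runs at -0.5° + (180° − 113.4°) = 66.100° from the x-axis; with |MQ| = 28.0, Q = M + 28.0·(cos 66.100°, sin 66.100°) = (48.443, 25.275). MQ is perpendicular to QJ; with |QJ| = 22.0 on the left of MQ, J = Q + 22.0·(-0.91425, 0.40514) = (28.329, 34.188). Then cos ∠FJM = JF·JM / (|JF||JM|), giving 53.903°.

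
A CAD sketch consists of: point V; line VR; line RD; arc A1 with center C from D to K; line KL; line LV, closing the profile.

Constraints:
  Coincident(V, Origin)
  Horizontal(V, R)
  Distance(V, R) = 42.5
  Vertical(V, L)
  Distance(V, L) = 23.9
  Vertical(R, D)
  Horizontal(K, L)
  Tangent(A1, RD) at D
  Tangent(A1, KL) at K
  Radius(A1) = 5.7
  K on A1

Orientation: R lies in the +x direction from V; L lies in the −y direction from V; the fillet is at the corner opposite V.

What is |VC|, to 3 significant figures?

41.1

V and L share the same x with |VL| = 23.9 and L on the −y side, so L = (0.00, -23.9). The virtual corner opposite V is at (42.5, -23.9). The tangent condition forces CD to be normal to RD and since A1 is tangent to KL there, CK ⟂ KL, with radius 5.7, so the center C sits 5.7 in from both sides at C = (36.8, -18.2). Then |VC| = |C − V| = 41.1.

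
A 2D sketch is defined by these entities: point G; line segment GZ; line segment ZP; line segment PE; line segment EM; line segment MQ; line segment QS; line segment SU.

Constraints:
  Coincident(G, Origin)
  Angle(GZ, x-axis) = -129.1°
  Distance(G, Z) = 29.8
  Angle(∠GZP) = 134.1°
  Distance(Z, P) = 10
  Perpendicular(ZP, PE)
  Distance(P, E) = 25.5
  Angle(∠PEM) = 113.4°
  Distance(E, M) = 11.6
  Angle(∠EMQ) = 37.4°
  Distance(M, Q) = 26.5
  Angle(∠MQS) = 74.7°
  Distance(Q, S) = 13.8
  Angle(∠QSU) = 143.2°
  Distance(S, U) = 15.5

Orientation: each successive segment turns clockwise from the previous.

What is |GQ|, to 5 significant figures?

36.034

G is at the origin; GZ runs at -129.1° with length 29.8, so Z = (-18.794, -23.126). ∠GZP = 134.1° gives ZP at -175.00° from the x-axis; with |ZP| = 10.0, P = (-28.756, -23.998). ZP ⟂ PE, so PE runs at 95.000°; with |PE| = 25.5, E = (-30.979, 1.4052). ∠PEM = 113.4° gives EM at 28.400° from the x-axis; with |EM| = 11.6, M = (-20.775, 6.9225). ∠EMQ = 37.4° gives MQ at -114.20° from the x-axis; with |MQ| = 26.5, Q = (-31.638, -17.249). Then |GQ| = |Q − G| = 36.034.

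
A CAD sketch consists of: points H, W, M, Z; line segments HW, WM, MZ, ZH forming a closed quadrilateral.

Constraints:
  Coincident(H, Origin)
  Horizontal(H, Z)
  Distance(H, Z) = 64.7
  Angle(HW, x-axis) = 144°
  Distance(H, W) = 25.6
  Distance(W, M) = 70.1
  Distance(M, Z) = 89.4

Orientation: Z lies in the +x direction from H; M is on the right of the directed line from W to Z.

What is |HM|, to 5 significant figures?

54.089

H is at the origin; H and Z share the same y with |HZ| = 64.7 and Z in +x, so Z = (64.7, 0). HW runs at 144.0° with |HW| = 25.6, so W = (-20.711, 15.047). M is determined by |WM| = 70.1 and |MZ| = 89.4 together: it lies at the intersection of circle(W, 70.1) and circle(Z, 89.4). With |WZ| = 86.726, the foot of the radical line on WZ is 25.616 from W and the perpendicular offset is √(70.1² − 25.616²) = 65.252. Taking the right-of-WZ solution: M = (-6.8053, -53.660).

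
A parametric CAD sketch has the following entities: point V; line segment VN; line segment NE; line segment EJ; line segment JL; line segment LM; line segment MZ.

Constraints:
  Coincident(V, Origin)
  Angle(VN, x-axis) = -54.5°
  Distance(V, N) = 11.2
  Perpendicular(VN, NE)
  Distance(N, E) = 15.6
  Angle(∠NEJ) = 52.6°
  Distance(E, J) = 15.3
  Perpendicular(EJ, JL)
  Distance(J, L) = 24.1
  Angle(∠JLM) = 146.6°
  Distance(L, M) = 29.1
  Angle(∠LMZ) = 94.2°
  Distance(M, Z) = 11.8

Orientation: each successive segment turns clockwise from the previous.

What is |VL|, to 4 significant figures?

18.76

V is at the origin; VN runs at -54.5° with length 11.2, so N = (6.504, -9.118). The perpendicularity gives NE at right angles to VN, so NE runs at -144.5°; with |NE| = 15.6, E = (-6.196, -18.18). ∠NEJ = 52.6° gives EJ at 88.10° from the x-axis; with |EJ| = 15.3, J = (-5.689, -2.885). EJ is perpendicular to JL, so JL runs at -1.900°; with |JL| = 24.1, L = (18.40, -3.685). Then |VL| = |L − V| = 18.76.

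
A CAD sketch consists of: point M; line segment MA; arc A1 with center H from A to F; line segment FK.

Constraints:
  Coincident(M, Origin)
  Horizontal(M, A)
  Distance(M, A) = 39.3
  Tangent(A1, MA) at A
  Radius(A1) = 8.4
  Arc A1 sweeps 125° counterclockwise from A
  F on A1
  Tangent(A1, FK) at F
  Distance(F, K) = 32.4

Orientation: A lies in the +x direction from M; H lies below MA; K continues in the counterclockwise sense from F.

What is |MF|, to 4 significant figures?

35.01

M is at the origin; M and A share the same y with |MA| = 39.3 and A on the +x side, so A = (39.30, 0.000). Since A1 is tangent to MA there, HA ⟂ MA, so H = A + (0, -8.4) = (39.30, -8.400). On A1, A sits at bearing 90° from H; a 125° counterclockwise sweep puts F at bearing 215°, so F = H + 8.4·(cos 215°, sin 215°) = (32.42, -13.22). Then |MF| = |F − M| = 35.01.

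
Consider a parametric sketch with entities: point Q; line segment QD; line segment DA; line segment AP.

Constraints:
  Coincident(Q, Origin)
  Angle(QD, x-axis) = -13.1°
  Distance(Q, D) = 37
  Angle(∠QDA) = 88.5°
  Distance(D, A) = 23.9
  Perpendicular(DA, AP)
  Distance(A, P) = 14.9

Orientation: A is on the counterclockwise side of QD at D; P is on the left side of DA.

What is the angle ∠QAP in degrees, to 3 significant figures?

31.8°

Q is at the origin; QD runs at -13.1° with length 37.0, so D = 37.0·(cos -13.1°, sin -13.1°) = (36.0, -8.39). ∠QDA = 88.5°, so DA runs at -13.1° + (180° − 88.5°) = 78.4° from the x-axis; with |DA| = 23.9, A = D + 23.9·(cos 78.4°, sin 78.4°) = (40.8, 15.0). DA is perpendicular to AP; with |AP| = 14.9 on the left of DA, P = A + 14.9·(-0.980, 0.201) = (26.2, 18.0). Then cos ∠QAP = AQ·AP / (|AQ||AP|), giving 31.8°.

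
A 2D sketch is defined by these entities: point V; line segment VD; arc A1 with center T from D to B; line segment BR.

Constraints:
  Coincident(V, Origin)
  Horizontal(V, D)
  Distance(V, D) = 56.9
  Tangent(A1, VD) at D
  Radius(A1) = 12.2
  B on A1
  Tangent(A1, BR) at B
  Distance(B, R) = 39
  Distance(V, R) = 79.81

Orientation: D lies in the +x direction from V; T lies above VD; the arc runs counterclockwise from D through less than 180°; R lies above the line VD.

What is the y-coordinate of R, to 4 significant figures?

52.97

Checks: |TD| = 12.20 ✓; |TB| = 12.20 ✓; ∠(TB, BR) = 90.00° ✓; |BR| = 39.00 ✓; |VR| = 79.81 ✓.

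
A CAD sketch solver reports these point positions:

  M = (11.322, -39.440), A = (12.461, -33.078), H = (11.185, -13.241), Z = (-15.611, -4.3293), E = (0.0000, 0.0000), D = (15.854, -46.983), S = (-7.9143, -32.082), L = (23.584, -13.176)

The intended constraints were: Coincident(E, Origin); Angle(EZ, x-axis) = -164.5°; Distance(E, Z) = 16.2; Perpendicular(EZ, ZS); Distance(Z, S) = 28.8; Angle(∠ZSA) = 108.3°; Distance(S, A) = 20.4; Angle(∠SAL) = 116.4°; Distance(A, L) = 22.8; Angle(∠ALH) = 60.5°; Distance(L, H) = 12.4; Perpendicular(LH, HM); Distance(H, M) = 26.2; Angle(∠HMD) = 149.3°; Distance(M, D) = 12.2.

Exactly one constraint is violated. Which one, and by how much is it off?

Distance(M, D) = 12.2 — off by 3.40.

E = (0.00, 0.00) ✓; EZ at -164.5° ✓; |EZ| = 16.20 ✓; ∠(EZ, ZS) = 90.00° ✓; |ZS| = 28.80 ✓; ∠ZSA = 108.3° ✓; |SA| = 20.40 ✓; ∠SAL = 116.4° ✓; |AL| = 22.80 ✓; ∠ALH = 60.50° ✓; |LH| = 12.40 ✓; ∠(LH, HM) = 90.00° ✓; |HM| = 26.20 ✓; ∠HMD = 149.3° ✓; |MD| = 8.800 ✗.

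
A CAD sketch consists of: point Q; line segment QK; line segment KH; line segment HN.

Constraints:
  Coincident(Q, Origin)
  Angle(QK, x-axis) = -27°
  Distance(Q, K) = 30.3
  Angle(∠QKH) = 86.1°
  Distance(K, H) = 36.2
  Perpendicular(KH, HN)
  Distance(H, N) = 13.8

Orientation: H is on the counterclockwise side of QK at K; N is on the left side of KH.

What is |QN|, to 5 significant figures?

37.887

Q is at the origin; QK runs at -27.0° with length 30.3, so K = 30.3·(cos -27.0°, sin -27.0°) = (26.997, -13.756). ∠QKH = 86.1°, so KH runs at -27.0° + (180° − 86.1°) = 66.900° from the x-axis; with |KH| = 36.2, H = K + 36.2·(cos 66.900°, sin 66.900°) = (41.200, 19.542). The perpendicularity gives HN at right angles to KH; with |HN| = 13.8 on the left of KH, N = H + 13.8·(-0.91982, 0.39234) = (28.507, 24.956). Then |QN| = |N − Q| = 37.887.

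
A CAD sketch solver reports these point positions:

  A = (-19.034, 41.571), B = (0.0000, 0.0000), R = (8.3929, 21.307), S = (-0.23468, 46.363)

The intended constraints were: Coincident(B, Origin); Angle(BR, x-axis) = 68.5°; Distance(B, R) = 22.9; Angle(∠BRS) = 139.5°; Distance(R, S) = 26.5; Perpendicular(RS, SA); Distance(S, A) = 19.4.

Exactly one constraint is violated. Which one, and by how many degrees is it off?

Perpendicular(RS, SA) — off by 4.70°.

B = (0.00, 0.00) ✓; BR at 68.50° ✓; |BR| = 22.90 ✓; ∠BRS = 139.5° ✓; |RS| = 26.50 ✓; ∠(RS, SA) = 85.30° ✗; |SA| = 19.40 ✓.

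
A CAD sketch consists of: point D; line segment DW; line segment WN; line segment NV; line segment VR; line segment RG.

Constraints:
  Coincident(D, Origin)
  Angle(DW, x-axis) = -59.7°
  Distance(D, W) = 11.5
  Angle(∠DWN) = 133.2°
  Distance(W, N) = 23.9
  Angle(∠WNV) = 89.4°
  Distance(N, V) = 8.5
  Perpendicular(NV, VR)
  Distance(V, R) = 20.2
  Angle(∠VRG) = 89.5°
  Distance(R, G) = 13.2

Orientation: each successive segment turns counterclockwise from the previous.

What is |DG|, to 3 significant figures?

17.7

D is at the origin; DW runs at -59.7° with length 11.5, so W = (5.80, -9.93). ∠DWN = 133.2° gives WN at -12.9° from the x-axis; with |WN| = 23.9, N = (29.1, -15.3). ∠WNV = 89.4° gives NV at 77.7° from the x-axis; with |NV| = 8.5, V = (30.9, -6.96). NV is perpendicular to VR, so VR runs at 168°; with |VR| = 20.2, R = (11.2, -2.66). ∠VRG = 89.5° gives RG at -102° from the x-axis; with |RG| = 13.2, G = (8.47, -15.6). Then |DG| = |G − D| = 17.7.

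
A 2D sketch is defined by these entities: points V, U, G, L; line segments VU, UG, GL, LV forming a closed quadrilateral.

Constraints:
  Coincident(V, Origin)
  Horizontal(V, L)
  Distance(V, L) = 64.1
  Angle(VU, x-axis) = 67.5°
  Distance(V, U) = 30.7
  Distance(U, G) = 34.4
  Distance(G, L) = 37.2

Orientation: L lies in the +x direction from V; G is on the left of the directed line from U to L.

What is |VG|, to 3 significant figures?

56.2

V is at the origin; VL is horizontal with |VL| = 64.1 and L in +x, so L = (64.1, 0). VU runs at 67.5° with |VU| = 30.7, so U = (11.7, 28.4). G is determined by |UG| = 34.4 and |GL| = 37.2 together: it lies at the intersection of circle(U, 34.4) and circle(L, 37.2). With |UL| = 59.5, the foot of the radical line on UL is 28.1 from U and the perpendicular offset is √(34.4² − 28.1²) = 19.9. Taking the left-of-UL solution: G = (45.9, 32.4).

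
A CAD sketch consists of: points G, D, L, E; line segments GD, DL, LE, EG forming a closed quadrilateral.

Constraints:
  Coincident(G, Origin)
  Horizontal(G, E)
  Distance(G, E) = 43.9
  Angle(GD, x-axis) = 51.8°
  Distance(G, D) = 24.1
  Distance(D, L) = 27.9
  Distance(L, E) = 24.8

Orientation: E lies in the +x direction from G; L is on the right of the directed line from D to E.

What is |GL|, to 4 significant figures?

22.20

Checks: |DL| = 27.90 ✓; |LE| = 24.80 ✓.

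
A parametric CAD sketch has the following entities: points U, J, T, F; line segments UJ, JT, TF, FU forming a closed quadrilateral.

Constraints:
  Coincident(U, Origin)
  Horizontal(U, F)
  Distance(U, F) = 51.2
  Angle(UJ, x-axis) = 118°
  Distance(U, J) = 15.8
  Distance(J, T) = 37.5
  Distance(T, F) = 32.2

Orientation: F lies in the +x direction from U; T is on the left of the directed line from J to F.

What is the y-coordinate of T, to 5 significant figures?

23.241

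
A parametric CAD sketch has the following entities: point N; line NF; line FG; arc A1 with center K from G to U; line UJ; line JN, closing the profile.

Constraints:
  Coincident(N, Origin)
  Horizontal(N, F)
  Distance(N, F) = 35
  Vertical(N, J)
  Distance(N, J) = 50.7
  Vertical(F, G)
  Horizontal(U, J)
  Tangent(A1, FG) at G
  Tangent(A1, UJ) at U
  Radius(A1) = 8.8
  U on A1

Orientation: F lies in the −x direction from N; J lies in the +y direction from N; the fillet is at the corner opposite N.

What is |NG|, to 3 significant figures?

54.6

N is at the origin; N and F share the same y with |NF| = 35.0 and F on the −x side, so F = (-35.0, 0.00). N and J share the same x with |NJ| = 50.7 and J on the +y side, so J = (0.00, 50.7). The virtual corner opposite N is at (-35.0, 50.7). Tangency of A1 to FG means the radius KG is perpendicular to FG and the tangent condition forces KU to be normal to UJ, with radius 8.8, so the center K sits 8.8 in from both sides at K = (-26.2, 41.9). That places the tangent points at G = (-35.0, 41.9) on FG and U = (-26.2, 50.7) on UJ. Then |NG| = |G − N| = 54.6.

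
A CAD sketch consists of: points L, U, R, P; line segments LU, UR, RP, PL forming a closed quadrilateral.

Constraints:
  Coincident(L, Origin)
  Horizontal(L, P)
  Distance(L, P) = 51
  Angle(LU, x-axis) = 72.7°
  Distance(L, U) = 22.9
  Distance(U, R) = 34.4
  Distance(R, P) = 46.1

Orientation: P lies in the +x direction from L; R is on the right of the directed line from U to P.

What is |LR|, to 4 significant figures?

14.18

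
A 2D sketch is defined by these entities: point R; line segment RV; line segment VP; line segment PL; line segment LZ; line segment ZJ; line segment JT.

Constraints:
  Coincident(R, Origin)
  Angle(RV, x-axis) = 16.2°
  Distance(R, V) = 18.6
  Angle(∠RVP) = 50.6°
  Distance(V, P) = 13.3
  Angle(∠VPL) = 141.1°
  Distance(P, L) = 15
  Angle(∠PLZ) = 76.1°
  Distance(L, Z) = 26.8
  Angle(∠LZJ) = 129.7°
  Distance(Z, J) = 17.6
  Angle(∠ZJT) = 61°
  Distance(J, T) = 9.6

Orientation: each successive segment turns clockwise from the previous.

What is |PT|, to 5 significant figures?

25.017

R is at the origin; RV runs at 16.2° with length 18.6, so V = (17.861, 5.1892). ∠RVP = 50.6° gives VP at -113.20° from the x-axis; with |VP| = 13.3, P = (12.622, -7.0353). ∠VPL = 141.1° gives PL at -152.10° from the x-axis; with |PL| = 15.0, L = (-0.63445, -14.054). ∠PLZ = 76.1° gives LZ at 104.00° from the x-axis; with |LZ| = 26.8, Z = (-7.1180, 11.950). ∠LZJ = 129.7° gives ZJ at 53.700° from the x-axis; with |ZJ| = 17.6, J = (3.3015, 26.134). ∠ZJT = 61.0° gives JT at -65.300° from the x-axis; with |JT| = 9.6, T = (7.3130, 17.412). Then |PT| = |T − P| = 25.017.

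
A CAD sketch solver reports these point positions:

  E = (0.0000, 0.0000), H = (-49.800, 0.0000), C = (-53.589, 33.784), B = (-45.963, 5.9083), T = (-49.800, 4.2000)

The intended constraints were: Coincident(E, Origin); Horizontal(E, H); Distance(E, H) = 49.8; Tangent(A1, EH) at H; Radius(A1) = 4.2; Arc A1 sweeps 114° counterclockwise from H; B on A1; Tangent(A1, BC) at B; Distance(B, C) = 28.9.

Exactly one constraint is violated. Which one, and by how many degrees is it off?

Tangent(A1, BC) at B — off by 8.70°.

E = (0.00, 0.00) ✓; E.y = 0.00, H.y = 0.00 ✓; |EH| = 49.80 ✓; ∠(TH, HE) = 90.00° ✓; |TH| = 4.200 ✓; bearing(T→B) − bearing(T→H) = 114.0° ✓; |TB| = 4.200 ✓; ∠(TB, BC) = 98.70° ✗; |BC| = 28.90 ✓.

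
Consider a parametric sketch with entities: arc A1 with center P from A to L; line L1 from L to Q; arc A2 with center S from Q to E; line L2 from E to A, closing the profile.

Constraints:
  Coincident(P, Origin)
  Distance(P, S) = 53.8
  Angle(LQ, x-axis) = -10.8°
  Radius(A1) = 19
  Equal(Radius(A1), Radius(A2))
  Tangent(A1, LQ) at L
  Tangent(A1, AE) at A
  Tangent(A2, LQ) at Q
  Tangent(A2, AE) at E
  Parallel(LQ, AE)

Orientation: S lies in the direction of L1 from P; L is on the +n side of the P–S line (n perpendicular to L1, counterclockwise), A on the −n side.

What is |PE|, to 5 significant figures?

57.056

Tangency of A1 to both parallel lines with radius 19.0 puts L and A at P ± 19.0·n: L = (3.5602, 18.663), A = (-3.5602, -18.663). Equal radii place Q and E the same way about S: Q = S + 19.0·n = (56.407, 8.5823), E = S − 19.0·n = (49.287, -28.745). Then |PE| = |E − P| = 57.056.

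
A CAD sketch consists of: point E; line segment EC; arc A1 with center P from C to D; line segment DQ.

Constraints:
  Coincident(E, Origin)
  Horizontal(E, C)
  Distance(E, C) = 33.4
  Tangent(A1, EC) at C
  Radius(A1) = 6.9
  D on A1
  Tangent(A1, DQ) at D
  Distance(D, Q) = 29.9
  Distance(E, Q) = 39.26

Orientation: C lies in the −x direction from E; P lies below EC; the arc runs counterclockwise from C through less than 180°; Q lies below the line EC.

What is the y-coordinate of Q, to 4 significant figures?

-34.17

Checks: |EC| = 33.40 ✓; |PD| = 6.900 ✓; ∠(PD, DQ) = 90.00° ✓; |DQ| = 29.90 ✓; |EQ| = 39.26 ✓.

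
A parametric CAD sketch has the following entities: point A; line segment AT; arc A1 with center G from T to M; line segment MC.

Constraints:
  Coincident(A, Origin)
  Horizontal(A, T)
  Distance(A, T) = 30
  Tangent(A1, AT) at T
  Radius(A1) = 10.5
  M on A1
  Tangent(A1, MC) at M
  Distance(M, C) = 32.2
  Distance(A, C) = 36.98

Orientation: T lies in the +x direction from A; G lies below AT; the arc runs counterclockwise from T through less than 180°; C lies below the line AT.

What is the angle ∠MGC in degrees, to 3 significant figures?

71.9°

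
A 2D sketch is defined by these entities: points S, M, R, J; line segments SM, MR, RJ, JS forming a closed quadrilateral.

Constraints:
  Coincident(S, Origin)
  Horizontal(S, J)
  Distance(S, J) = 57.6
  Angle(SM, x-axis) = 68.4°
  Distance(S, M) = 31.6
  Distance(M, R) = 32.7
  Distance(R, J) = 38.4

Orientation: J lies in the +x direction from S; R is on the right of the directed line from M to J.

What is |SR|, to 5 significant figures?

19.426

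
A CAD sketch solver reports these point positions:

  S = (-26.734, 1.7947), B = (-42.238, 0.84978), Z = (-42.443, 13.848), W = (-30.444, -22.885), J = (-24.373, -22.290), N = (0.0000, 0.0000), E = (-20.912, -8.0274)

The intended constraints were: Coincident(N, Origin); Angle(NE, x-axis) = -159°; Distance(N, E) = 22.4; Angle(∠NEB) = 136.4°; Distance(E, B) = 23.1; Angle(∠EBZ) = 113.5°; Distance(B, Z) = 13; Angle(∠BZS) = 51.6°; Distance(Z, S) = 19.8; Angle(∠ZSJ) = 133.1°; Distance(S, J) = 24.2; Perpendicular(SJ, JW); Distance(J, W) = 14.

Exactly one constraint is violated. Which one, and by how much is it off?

Distance(J, W) = 14 — off by 7.90.

N = (0.00, 0.00) ✓; NE at -159.0° ✓; |NE| = 22.40 ✓; ∠NEB = 136.4° ✓; |EB| = 23.10 ✓; ∠EBZ = 113.5° ✓; |BZ| = 13.00 ✓; ∠BZS = 51.60° ✓; |ZS| = 19.80 ✓; ∠ZSJ = 133.1° ✓; |SJ| = 24.20 ✓; ∠(SJ, JW) = 90.00° ✓; |JW| = 6.100 ✗.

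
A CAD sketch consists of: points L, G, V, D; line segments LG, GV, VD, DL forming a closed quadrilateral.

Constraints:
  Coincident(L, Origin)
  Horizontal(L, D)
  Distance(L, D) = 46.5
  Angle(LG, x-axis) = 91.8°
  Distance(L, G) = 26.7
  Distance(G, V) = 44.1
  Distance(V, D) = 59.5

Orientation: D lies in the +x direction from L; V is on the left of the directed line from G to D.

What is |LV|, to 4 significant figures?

65.14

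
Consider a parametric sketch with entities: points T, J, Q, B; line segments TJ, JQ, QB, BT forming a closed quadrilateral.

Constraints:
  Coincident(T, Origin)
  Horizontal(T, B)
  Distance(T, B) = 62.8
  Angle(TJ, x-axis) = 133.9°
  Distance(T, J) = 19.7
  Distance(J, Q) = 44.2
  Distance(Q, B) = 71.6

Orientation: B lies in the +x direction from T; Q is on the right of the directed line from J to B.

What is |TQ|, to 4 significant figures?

28.79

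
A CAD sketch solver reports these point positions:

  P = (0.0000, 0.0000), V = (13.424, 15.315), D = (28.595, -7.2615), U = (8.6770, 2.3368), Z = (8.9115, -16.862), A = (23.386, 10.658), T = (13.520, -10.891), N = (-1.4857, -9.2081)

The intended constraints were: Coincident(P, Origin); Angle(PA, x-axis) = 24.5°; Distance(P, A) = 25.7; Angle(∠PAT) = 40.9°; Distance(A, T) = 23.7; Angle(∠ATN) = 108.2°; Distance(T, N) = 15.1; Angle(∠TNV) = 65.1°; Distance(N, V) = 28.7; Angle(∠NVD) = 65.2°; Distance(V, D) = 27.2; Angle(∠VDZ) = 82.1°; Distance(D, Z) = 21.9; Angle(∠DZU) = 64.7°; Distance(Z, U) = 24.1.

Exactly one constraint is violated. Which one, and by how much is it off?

Distance(Z, U) = 24.1 — off by 4.90.

P = (0.00, 0.00) ✓; PA at 24.50° ✓; |PA| = 25.70 ✓; ∠PAT = 40.90° ✓; |AT| = 23.70 ✓; ∠ATN = 108.2° ✓; |TN| = 15.10 ✓; ∠TNV = 65.10° ✓; |NV| = 28.70 ✓; ∠NVD = 65.20° ✓; |VD| = 27.20 ✓; ∠VDZ = 82.10° ✓; |DZ| = 21.90 ✓; ∠DZU = 64.70° ✓; |ZU| = 19.20 ✗.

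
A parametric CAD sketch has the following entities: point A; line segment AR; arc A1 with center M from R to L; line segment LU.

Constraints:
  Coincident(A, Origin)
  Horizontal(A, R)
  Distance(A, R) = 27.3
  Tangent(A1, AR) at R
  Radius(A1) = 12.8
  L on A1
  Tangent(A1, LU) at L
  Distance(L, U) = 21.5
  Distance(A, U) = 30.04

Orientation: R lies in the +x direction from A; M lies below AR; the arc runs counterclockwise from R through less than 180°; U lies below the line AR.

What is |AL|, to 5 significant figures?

17.472

Checks: |ML| = 12.80 ✓; ∠(ML, LU) = 90.00° ✓; |LU| = 21.50 ✓; |AU| = 30.04 ✓.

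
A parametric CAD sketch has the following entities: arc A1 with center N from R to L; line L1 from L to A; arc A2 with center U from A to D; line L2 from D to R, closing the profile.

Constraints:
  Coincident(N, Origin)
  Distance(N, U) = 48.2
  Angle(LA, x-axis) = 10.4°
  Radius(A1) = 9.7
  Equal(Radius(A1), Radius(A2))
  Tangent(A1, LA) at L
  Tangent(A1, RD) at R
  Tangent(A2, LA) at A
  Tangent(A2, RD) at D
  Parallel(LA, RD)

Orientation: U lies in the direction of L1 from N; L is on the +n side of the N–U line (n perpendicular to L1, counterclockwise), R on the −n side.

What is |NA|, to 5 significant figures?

49.166

Tangency of A1 to both parallel lines with radius 9.7 puts L and R at N ± 9.7·n: L = (-1.7510, 9.5406), R = (1.7510, -9.5406). Equal radii place A and D the same way about U: A = U + 9.7·n = (45.657, 18.242), D = U − 9.7·n = (49.159, -0.83962). Then |NA| = |A − N| = 49.166.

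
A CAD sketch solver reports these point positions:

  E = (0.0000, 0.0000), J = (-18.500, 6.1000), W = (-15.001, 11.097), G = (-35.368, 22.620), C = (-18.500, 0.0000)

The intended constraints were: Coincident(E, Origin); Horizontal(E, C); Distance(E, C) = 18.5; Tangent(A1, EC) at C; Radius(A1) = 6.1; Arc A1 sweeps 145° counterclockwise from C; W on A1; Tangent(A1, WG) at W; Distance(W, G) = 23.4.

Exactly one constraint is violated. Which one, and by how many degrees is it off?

Tangent(A1, WG) at W — off by 5.50°.

E = (0.00, 0.00) ✓; E.y = 0.00, C.y = 0.00 ✓; |EC| = 18.50 ✓; ∠(JC, CE) = 90.00° ✓; |JC| = 6.100 ✓; bearing(J→W) − bearing(J→C) = 145.0° ✓; |JW| = 6.100 ✓; ∠(JW, WG) = 84.50° ✗; |WG| = 23.40 ✓.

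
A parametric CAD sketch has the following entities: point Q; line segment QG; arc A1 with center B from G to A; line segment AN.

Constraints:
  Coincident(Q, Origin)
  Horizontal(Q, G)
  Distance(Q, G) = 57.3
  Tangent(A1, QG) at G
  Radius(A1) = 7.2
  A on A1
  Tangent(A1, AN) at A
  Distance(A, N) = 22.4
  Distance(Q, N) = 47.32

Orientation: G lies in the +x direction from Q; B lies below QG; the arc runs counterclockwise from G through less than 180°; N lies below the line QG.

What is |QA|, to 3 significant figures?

51.0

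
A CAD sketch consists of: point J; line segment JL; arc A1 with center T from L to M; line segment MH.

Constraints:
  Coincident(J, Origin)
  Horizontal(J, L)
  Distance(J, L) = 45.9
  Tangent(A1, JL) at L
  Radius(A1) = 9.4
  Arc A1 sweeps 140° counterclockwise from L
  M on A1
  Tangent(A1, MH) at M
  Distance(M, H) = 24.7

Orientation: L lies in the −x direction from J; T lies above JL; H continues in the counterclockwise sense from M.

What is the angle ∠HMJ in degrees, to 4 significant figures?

162.6°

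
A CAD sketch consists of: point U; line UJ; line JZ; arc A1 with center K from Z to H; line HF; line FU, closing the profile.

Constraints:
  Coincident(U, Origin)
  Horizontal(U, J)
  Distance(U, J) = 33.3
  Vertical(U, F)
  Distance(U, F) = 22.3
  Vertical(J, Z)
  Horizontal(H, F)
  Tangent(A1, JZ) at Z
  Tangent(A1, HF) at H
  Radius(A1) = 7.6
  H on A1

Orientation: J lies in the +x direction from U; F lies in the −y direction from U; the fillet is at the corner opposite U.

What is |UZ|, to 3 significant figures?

36.4

U is at the origin; UJ is horizontal with |UJ| = 33.3 and J on the +x side, so J = (33.3, 0.00). UF is vertical with |UF| = 22.3 and F on the −y side, so F = (0.00, -22.3). The virtual corner opposite U is at (33.3, -22.3). Since A1 is tangent to JZ there, KZ ⟂ JZ and since A1 is tangent to HF there, KH ⟂ HF, with radius 7.6, so the center K sits 7.6 in from both sides at K = (25.7, -14.7). That places the tangent points at Z = (33.3, -14.7) on JZ and H = (25.7, -22.3) on HF. Then |UZ| = |Z − U| = 36.4.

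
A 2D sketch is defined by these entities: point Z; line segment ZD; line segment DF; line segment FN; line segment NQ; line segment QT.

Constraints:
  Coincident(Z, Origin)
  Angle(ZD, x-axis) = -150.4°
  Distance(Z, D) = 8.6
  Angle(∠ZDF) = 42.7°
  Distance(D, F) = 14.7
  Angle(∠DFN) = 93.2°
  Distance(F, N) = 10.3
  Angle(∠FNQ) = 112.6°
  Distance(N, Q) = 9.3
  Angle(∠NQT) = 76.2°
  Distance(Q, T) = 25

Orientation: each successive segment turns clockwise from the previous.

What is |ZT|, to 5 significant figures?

16.609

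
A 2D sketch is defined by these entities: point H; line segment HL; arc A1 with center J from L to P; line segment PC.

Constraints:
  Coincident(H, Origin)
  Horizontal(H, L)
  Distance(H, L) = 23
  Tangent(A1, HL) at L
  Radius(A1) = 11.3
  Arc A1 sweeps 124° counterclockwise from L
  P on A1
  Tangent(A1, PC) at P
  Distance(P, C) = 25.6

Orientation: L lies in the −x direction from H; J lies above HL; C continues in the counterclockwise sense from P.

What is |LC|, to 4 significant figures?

39.16

On A1, L sits at bearing -90° from J; a 124° counterclockwise sweep puts P at bearing 34°, so P = J + 11.3·(cos 34°, sin 34°) = (-13.63, 17.62). Tangency of A1 to PC means the radius JP is perpendicular to PC, so PC runs along (−sin 34°, cos 34°); with |PC| = 25.6, C = (-27.95, 38.84). Then |LC| = |C − L| = 39.16.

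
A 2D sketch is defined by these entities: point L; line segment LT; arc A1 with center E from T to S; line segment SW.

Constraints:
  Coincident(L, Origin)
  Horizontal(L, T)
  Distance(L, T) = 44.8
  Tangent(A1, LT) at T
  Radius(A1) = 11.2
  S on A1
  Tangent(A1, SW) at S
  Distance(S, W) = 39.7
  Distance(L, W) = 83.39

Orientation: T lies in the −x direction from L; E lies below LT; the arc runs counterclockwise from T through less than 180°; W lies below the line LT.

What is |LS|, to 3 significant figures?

55.3

L is at the origin; LT is horizontal with |LT| = 44.8 and T on the −x side, so T = (-44.8, 0.00). The tangent condition forces ET to be normal to LT, so E = T + (0, -11.2) = (-44.8, -11.2). Since ES ⟂ SW (tangency), |EW| = √(11.2² + 39.7²) = 41.2 regardless of where S sits on A1. So W lies on both circle(L, 83.39) and circle(E, 41.2); the below-LT intersection is W = (-71.8, -42.4). S is the foot of the tangent from W: S = (-54.9, -6.43).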